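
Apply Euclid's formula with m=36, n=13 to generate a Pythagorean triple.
(1127, 936, 1465)

Euclid's formula: a = m² - n², b = 2mn, c = m² + n²
m = 36, n = 13
a = 36² - 13² = 1296 - 169 = 1127
b = 2 × 36 × 13 = 936
c = 36² + 13² = 1296 + 169 = 1465
Verification: 1127² + 936² = 1270129 + 876096 = 2146225 = 1465² ✓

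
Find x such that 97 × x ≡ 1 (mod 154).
27

gcd(97, 154) = 1, so the inverse exists.
Extended Euclidean algorithm on (154, 97):
154 = 1 × 97 + 57  ⟹  57 = (1)·154 + (-1)·97
97 = 1 × 57 + 40  ⟹  40 = (-1)·154 + (2)·97
57 = 1 × 40 + 17  ⟹  17 = (2)·154 + (-3)·97
40 = 2 × 17 + 6  ⟹  6 = (-5)·154 + (8)·97
17 = 2 × 6 + 5  ⟹  5 = (12)·154 + (-19)·97
6 = 1 × 5 + 1  ⟹  1 = (-17)·154 + (27)·97
So (27)·97 ≡ 1 (mod 154), i.e. 97^(-1) ≡ 27 (mod 154).
Check: 97 × 27 = 2619 ≡ 1 (mod 154)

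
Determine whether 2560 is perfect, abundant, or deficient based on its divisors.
abundant

Proper divisors of 2560: sum = 1 + 2 + 4 + 5 + 8 + 10 + 16 + 20 + ... + 320 + 512 + 640 + 1280 (19 divisors) = 3578
Since 3578 > 2560, 2560 is abundant.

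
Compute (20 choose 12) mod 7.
5

Using Lucas' theorem:
Write n=20 and k=12 in base 7:
n in base 7: [2, 6]
k in base 7: [1, 5]
C(20,12) mod 7 = ∏ C(n_i, k_i) mod 7
Digit binomials (mod 7): C(2,1) = 2; C(6,5) = 6
Product: 2 × 6 = 12 ≡ 5 (mod 7)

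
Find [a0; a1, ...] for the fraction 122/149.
[0; 1, 4, 1, 1, 13]

Euclidean algorithm steps:
122 = 0 × 149 + 122
149 = 1 × 122 + 27
122 = 4 × 27 + 14
27 = 1 × 14 + 13
14 = 1 × 13 + 1
13 = 13 × 1 + 0
Continued fraction: [0; 1, 4, 1, 1, 13]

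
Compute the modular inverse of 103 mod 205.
2

gcd(103, 205) = 1, so the inverse exists.
Extended Euclidean algorithm on (205, 103):
205 = 1 × 103 + 102  ⟹  102 = (1)·205 + (-1)·103
103 = 1 × 102 + 1  ⟹  1 = (-1)·205 + (2)·103
So (2)·103 ≡ 1 (mod 205), i.e. 103^(-1) ≡ 2 (mod 205).
Check: 103 × 2 = 206 ≡ 1 (mod 205)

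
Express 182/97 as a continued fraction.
[1; 1, 7, 12]

Euclidean algorithm steps:
182 = 1 × 97 + 85
97 = 1 × 85 + 12
85 = 7 × 12 + 1
12 = 12 × 1 + 0
Continued fraction: [1; 1, 7, 12]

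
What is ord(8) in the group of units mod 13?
4

13 is prime, so ord(8) divides φ(13) = 12.
Divisors of 12: 1, 2, 3, 4, 6, 12.
Repeated squaring: 8^1 ≡ 8, 8^2 ≡ 12, 8^4 ≡ 1, 8^8 ≡ 1 (mod 13).
Test 8^d mod 13 for each divisor d in increasing order:
8^1 ≡ 8
8^2 ≡ 12
8^3 = 8^2·8^1 ≡ 5
8^4 ≡ 1  ← first divisor giving 1
The order is 4.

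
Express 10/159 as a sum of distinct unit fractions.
1/16 + 1/2544

Greedy algorithm:
10/159: ceiling(159/10) = 16, use 1/16
1/2544: ceiling(2544/1) = 2544, use 1/2544
Result: 10/159 = 1/16 + 1/2544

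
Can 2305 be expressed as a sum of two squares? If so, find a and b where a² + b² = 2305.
1² + 48² (a=1, b=48)

Factorization: 2305 = 5 × 461
By Fermat: n is sum of two squares iff every prime p ≡ 3 (mod 4) appears to even power.
All primes ≡ 3 (mod 4) appear to even power.
Search a = 0, 1, 2, … for 2305 - a² a perfect square: first hit at a = 1: 2305 - 1 = 2304 = 48².
2305 = 1² + 48² = 1 + 2304 ✓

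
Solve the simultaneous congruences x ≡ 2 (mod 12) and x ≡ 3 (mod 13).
146

Using Chinese Remainder Theorem:
M = 12 × 13 = 156
M1 = 13, M2 = 12
y1 = 13^(-1) mod 12 = 1
y2 = 12^(-1) mod 13 = 12
x = (2×13×1 + 3×12×12) mod 156 = 146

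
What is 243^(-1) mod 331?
252

gcd(243, 331) = 1, so the inverse exists.
Extended Euclidean algorithm on (331, 243):
331 = 1 × 243 + 88  ⟹  88 = (1)·331 + (-1)·243
243 = 2 × 88 + 67  ⟹  67 = (-2)·331 + (3)·243
88 = 1 × 67 + 21  ⟹  21 = (3)·331 + (-4)·243
67 = 3 × 21 + 4  ⟹  4 = (-11)·331 + (15)·243
21 = 5 × 4 + 1  ⟹  1 = (58)·331 + (-79)·243
So (-79)·243 ≡ 1 (mod 331), i.e. 243^(-1) ≡ -79 ≡ 252 (mod 331).
Check: 243 × 252 = 61236 ≡ 1 (mod 331)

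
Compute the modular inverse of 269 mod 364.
341

gcd(269, 364) = 1, so the inverse exists.
Extended Euclidean algorithm on (364, 269):
364 = 1 × 269 + 95  ⟹  95 = (1)·364 + (-1)·269
269 = 2 × 95 + 79  ⟹  79 = (-2)·364 + (3)·269
95 = 1 × 79 + 16  ⟹  16 = (3)·364 + (-4)·269
79 = 4 × 16 + 15  ⟹  15 = (-14)·364 + (19)·269
16 = 1 × 15 + 1  ⟹  1 = (17)·364 + (-23)·269
So (-23)·269 ≡ 1 (mod 364), i.e. 269^(-1) ≡ -23 ≡ 341 (mod 364).
Check: 269 × 341 = 91729 ≡ 1 (mod 364)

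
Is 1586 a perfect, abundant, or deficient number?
deficient

Proper divisors of 1586: sum = 1 + 2 + 13 + 26 + 61 + 122 + 793 = 1018
Since 1018 < 1586, 1586 is deficient.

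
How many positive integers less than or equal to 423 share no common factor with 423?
276

423 = 3^2 × 47
φ(n) = n × ∏(1 - 1/p) for each prime p dividing n
φ(423) = 423 × (1 - 1/3) × (1 - 1/47) = 276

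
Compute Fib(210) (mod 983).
709

Matrix identity: Q^n = [[F_(n+1), F_n], [F_n, F_(n-1)]] with Q = [[1,1],[1,0]].
n = 210 = 11010010₂. Square-and-multiply, entries mod 983:
Q^1 = [[1,1],[1,0]]
Q^3 = (Q^1)²·Q = [[3,2],[2,1]]
Q^6 = (Q^3)² = [[13,8],[8,5]]
Q^13 = (Q^6)²·Q = [[377,233],[233,144]]
Q^26 = (Q^13)² = [[801,484],[484,317]]
Q^52 = (Q^26)² = [[4,462],[462,525]]
Q^105 = (Q^52)²·Q = [[763,149],[149,614]]
Q^210 = (Q^105)² = [[808,709],[709,99]]
F_210 mod 983 = Q^210[0][1] = 709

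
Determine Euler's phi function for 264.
80

264 = 2^3 × 3 × 11
φ(n) = n × ∏(1 - 1/p) for each prime p dividing n
φ(264) = 264 × (1 - 1/2) × (1 - 1/3) × (1 - 1/11) = 80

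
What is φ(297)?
180

297 = 3^3 × 11
φ(n) = n × ∏(1 - 1/p) for each prime p dividing n
φ(297) = 297 × (1 - 1/3) × (1 - 1/11) = 180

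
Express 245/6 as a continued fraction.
[40; 1, 5]

Euclidean algorithm steps:
245 = 40 × 6 + 5
6 = 1 × 5 + 1
5 = 5 × 1 + 0
Continued fraction: [40; 1, 5]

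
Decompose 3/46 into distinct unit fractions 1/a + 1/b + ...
1/16 + 1/368

Greedy algorithm:
3/46: ceiling(46/3) = 16, use 1/16
1/368: ceiling(368/1) = 368, use 1/368
Result: 3/46 = 1/16 + 1/368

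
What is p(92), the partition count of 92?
72533807

p(n) counts ways to write n as a sum of positive integers (order ignored).
Euler's pentagonal recurrence: p(k) = p(k-1) + p(k-2) - p(k-5) - p(k-7) + p(k-12) + p(k-15) - ... (offsets j(3j∓1)/2, signs ++--, p(0)=1, p(<0)=0).
DP table for k = 0..91: p(0)=1, p(1)=1, p(2)=2, p(3)=3, p(4)=5, p(5)=7, p(6)=11, p(7)=15, p(8)=22, p(9)=30, p(10)=42, p(11)=56, p(12)=77, p(13)=101, p(14)=135, p(15)=176, p(16)=231, p(17)=297, p(18)=385, p(19)=490, p(20)=627, p(21)=792, p(22)=1002, p(23)=1255, p(24)=1575, p(25)=1958, p(26)=2436, p(27)=3010, p(28)=3718, p(29)=4565, p(30)=5604, p(31)=6842, p(32)=8349, p(33)=10143, p(34)=12310, p(35)=14883, p(36)=17977, p(37)=21637, p(38)=26015, p(39)=31185, p(40)=37338, p(41)=44583, p(42)=53174, p(43)=63261, p(44)=75175, p(45)=89134, p(46)=105558, p(47)=124754, p(48)=147273, p(49)=173525, p(50)=204226, p(51)=239943, p(52)=281589, p(53)=329931, p(54)=386155, p(55)=451276, p(56)=526823, p(57)=614154, p(58)=715220, p(59)=831820, p(60)=966467, p(61)=1121505, p(62)=1300156, p(63)=1505499, p(64)=1741630, p(65)=2012558, p(66)=2323520, p(67)=2679689, p(68)=3087735, p(69)=3554345, p(70)=4087968, p(71)=4697205, p(72)=5392783, p(73)=6185689, p(74)=7089500, p(75)=8118264, p(76)=9289091, p(77)=10619863, p(78)=12132164, p(79)=13848650, p(80)=15796476, p(81)=18004327, p(82)=20506255, p(83)=23338469, p(84)=26543660, p(85)=30167357, p(86)=34262962, p(87)=38887673, p(88)=44108109, p(89)=49995925, p(90)=56634173, p(91)=64112359.
Final step: p(92) = p(91) + p(90) - p(87) - p(85) + p(80) + p(77) - p(70) - p(66) + p(57) + p(52) - p(41) - p(35) + p(22) + p(15) - p(0)
= 64112359 + 56634173 - 38887673 - 30167357 + 15796476 + 10619863 - 4087968 - 2323520 + 614154 + 281589 - 44583 - 14883 + 1002 + 176 - 1
= 72533807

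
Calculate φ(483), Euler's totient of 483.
264

483 = 3 × 7 × 23
φ(n) = n × ∏(1 - 1/p) for each prime p dividing n
φ(483) = 483 × (1 - 1/3) × (1 - 1/7) × (1 - 1/23) = 264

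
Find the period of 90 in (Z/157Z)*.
26

157 is prime, so ord(90) divides φ(157) = 156.
Divisors of 156: 1, 2, 3, 4, 6, 12, 13, 26, 39, 52, 78, 156.
Repeated squaring: 90^1 ≡ 90, 90^2 ≡ 93, 90^4 ≡ 14, 90^8 ≡ 39, 90^16 ≡ 108, 90^32 ≡ 46, 90^64 ≡ 75, 90^128 ≡ 130 (mod 157).
Test 90^d mod 157 for each divisor d in increasing order:
90^1 ≡ 90
90^2 ≡ 93
90^3 = 90^2·90^1 ≡ 49
90^4 ≡ 14
90^6 = 90^4·90^2 ≡ 46
90^12 = 90^8·90^4 ≡ 75
90^13 = 90^8·90^4·90^1 ≡ 156
90^26 = 90^16·90^8·90^2 ≡ 1  ← first divisor giving 1
The order is 26.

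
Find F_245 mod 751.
438

Matrix identity: Q^n = [[F_(n+1), F_n], [F_n, F_(n-1)]] with Q = [[1,1],[1,0]].
n = 245 = 11110101₂. Square-and-multiply, entries mod 751:
Q^1 = [[1,1],[1,0]]
Q^3 = (Q^1)²·Q = [[3,2],[2,1]]
Q^7 = (Q^3)²·Q = [[21,13],[13,8]]
Q^15 = (Q^7)²·Q = [[236,610],[610,377]]
Q^30 = (Q^15)² = [[477,683],[683,545]]
Q^61 = (Q^30)²·Q = [[441,94],[94,347]]
Q^122 = (Q^61)² = [[547,474],[474,73]]
Q^245 = (Q^122)²·Q = [[677,438],[438,239]]
F_245 mod 751 = Q^245[0][1] = 438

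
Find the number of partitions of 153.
54770336324

p(n) counts ways to write n as a sum of positive integers (order ignored).
Euler's pentagonal recurrence: p(k) = p(k-1) + p(k-2) - p(k-5) - p(k-7) + p(k-12) + p(k-15) - ... (offsets j(3j∓1)/2, signs ++--, p(0)=1, p(<0)=0).
DP table for k = 0..152: p(0)=1, p(1)=1, p(2)=2, p(3)=3, p(4)=5, p(5)=7, p(6)=11, p(7)=15, p(8)=22, p(9)=30, p(10)=42, p(11)=56, p(12)=77, p(13)=101, p(14)=135, p(15)=176, p(16)=231, p(17)=297, p(18)=385, p(19)=490, p(20)=627, p(21)=792, p(22)=1002, p(23)=1255, p(24)=1575, p(25)=1958, p(26)=2436, p(27)=3010, p(28)=3718, p(29)=4565, p(30)=5604, p(31)=6842, p(32)=8349, p(33)=10143, p(34)=12310, p(35)=14883, p(36)=17977, p(37)=21637, p(38)=26015, p(39)=31185, p(40)=37338, p(41)=44583, p(42)=53174, p(43)=63261, p(44)=75175, p(45)=89134, p(46)=105558, p(47)=124754, p(48)=147273, p(49)=173525, p(50)=204226, p(51)=239943, p(52)=281589, p(53)=329931, p(54)=386155, p(55)=451276, p(56)=526823, p(57)=614154, p(58)=715220, p(59)=831820, p(60)=966467, p(61)=1121505, p(62)=1300156, p(63)=1505499, p(64)=1741630, p(65)=2012558, p(66)=2323520, p(67)=2679689, p(68)=3087735, p(69)=3554345, p(70)=4087968, p(71)=4697205, p(72)=5392783, p(73)=6185689, p(74)=7089500, p(75)=8118264, p(76)=9289091, p(77)=10619863, p(78)=12132164, p(79)=13848650, p(80)=15796476, p(81)=18004327, p(82)=20506255, p(83)=23338469, p(84)=26543660, p(85)=30167357, p(86)=34262962, p(87)=38887673, p(88)=44108109, p(89)=49995925, p(90)=56634173, p(91)=64112359, p(92)=72533807, p(93)=82010177, p(94)=92669720, p(95)=104651419, p(96)=118114304, p(97)=133230930, p(98)=150198136, p(99)=169229875, p(100)=190569292, p(101)=214481126, p(102)=241265379, p(103)=271248950, p(104)=304801365, p(105)=342325709, p(106)=384276336, p(107)=431149389, p(108)=483502844, p(109)=541946240, p(110)=607163746, p(111)=679903203, p(112)=761002156, p(113)=851376628, p(114)=952050665, p(115)=1064144451, p(116)=1188908248, p(117)=1327710076, p(118)=1482074143, p(119)=1653668665, p(120)=1844349560, p(121)=2056148051, p(122)=2291320912, p(123)=2552338241, p(124)=2841940500, p(125)=3163127352, p(126)=3519222692, p(127)=3913864295, p(128)=4351078600, p(129)=4835271870, p(130)=5371315400, p(131)=5964539504, p(132)=6620830889, p(133)=7346629512, p(134)=8149040695, p(135)=9035836076, p(136)=10015581680, p(137)=11097645016, p(138)=12292341831, p(139)=13610949895, p(140)=15065878135, p(141)=16670689208, p(142)=18440293320, p(143)=20390982757, p(144)=22540654445, p(145)=24908858009, p(146)=27517052599, p(147)=30388671978, p(148)=33549419497, p(149)=37027355200, p(150)=40853235313, p(151)=45060624582, p(152)=49686288421.
Final step: p(153) = p(152) + p(151) - p(148) - p(146) + p(141) + p(138) - p(131) - p(127) + p(118) + p(113) - p(102) - p(96) + p(83) + p(76) - p(61) - p(53) + p(36) + p(27) - p(8)
= 49686288421 + 45060624582 - 33549419497 - 27517052599 + 16670689208 + 12292341831 - 5964539504 - 3913864295 + 1482074143 + 851376628 - 241265379 - 118114304 + 23338469 + 9289091 - 1121505 - 329931 + 17977 + 3010 - 22
= 54770336324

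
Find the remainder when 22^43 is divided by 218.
158

Repeated squaring. Binary of 43 = 101011.
22^1 ≡ 22 (mod 218); 22^2 ≡ 48 (mod 218); 22^4 ≡ 124 (mod 218); 22^8 ≡ 116 (mod 218); 22^16 ≡ 158 (mod 218); 22^32 ≡ 112 (mod 218)
22^43 = 22^1 × 22^2 × 22^8 × 22^32 ≡ 158 (mod 218)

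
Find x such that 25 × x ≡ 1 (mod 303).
97

gcd(25, 303) = 1, so the inverse exists.
Extended Euclidean algorithm on (303, 25):
303 = 12 × 25 + 3  ⟹  3 = (1)·303 + (-12)·25
25 = 8 × 3 + 1  ⟹  1 = (-8)·303 + (97)·25
So (97)·25 ≡ 1 (mod 303), i.e. 25^(-1) ≡ 97 (mod 303).
Check: 25 × 97 = 2425 ≡ 1 (mod 303)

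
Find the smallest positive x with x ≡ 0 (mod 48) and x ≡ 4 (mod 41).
1152

Using Chinese Remainder Theorem:
M = 48 × 41 = 1968
M1 = 41, M2 = 48
y1 = 41^(-1) mod 48 = 41
y2 = 48^(-1) mod 41 = 6
x = (0×41×41 + 4×48×6) mod 1968 = 1152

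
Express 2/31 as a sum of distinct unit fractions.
1/16 + 1/496

Greedy algorithm:
2/31: ceiling(31/2) = 16, use 1/16
1/496: ceiling(496/1) = 496, use 1/496
Result: 2/31 = 1/16 + 1/496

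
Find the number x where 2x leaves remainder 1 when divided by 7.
4

gcd(2, 7) = 1, so the inverse exists.
Extended Euclidean algorithm on (7, 2):
7 = 3 × 2 + 1  ⟹  1 = (1)·7 + (-3)·2
So (-3)·2 ≡ 1 (mod 7), i.e. 2^(-1) ≡ -3 ≡ 4 (mod 7).
Check: 2 × 4 = 8 ≡ 1 (mod 7)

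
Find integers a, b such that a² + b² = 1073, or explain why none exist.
7² + 32² (a=7, b=32)

Factorization: 1073 = 29 × 37
By Fermat: n is sum of two squares iff every prime p ≡ 3 (mod 4) appears to even power.
All primes ≡ 3 (mod 4) appear to even power.
Search a = 0, 1, 2, … for 1073 - a² a perfect square: first hit at a = 7: 1073 - 49 = 1024 = 32².
1073 = 7² + 32² = 49 + 1024 ✓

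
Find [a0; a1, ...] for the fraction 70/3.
[23; 3]

Euclidean algorithm steps:
70 = 23 × 3 + 1
3 = 3 × 1 + 0
Continued fraction: [23; 3]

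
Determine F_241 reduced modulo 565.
346

Matrix identity: Q^n = [[F_(n+1), F_n], [F_n, F_(n-1)]] with Q = [[1,1],[1,0]].
n = 241 = 11110001₂. Square-and-multiply, entries mod 565:
Q^1 = [[1,1],[1,0]]
Q^3 = (Q^1)²·Q = [[3,2],[2,1]]
Q^7 = (Q^3)²·Q = [[21,13],[13,8]]
Q^15 = (Q^7)²·Q = [[422,45],[45,377]]
Q^30 = (Q^15)² = [[439,360],[360,79]]
Q^60 = (Q^30)² = [[271,30],[30,241]]
Q^120 = (Q^60)² = [[326,105],[105,221]]
Q^241 = (Q^120)²·Q = [[151,346],[346,370]]
F_241 mod 565 = Q^241[0][1] = 346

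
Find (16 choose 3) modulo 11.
10

Using Lucas' theorem:
Write n=16 and k=3 in base 11:
n in base 11: [1, 5]
k in base 11: [0, 3]
C(16,3) mod 11 = ∏ C(n_i, k_i) mod 11
Digit binomials (mod 11): C(1,0) = 1; C(5,3) = 10
Product: 1 × 10 = 10 ≡ 10 (mod 11)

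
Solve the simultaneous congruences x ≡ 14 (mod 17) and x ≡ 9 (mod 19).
218

Using Chinese Remainder Theorem:
M = 17 × 19 = 323
M1 = 19, M2 = 17
y1 = 19^(-1) mod 17 = 9
y2 = 17^(-1) mod 19 = 9
x = (14×19×9 + 9×17×9) mod 323 = 218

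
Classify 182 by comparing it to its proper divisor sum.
deficient

Proper divisors of 182: sum = 1 + 2 + 7 + 13 + 14 + 26 + 91 = 154
Since 154 < 182, 182 is deficient.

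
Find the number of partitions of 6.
11

p(n) counts ways to write n as a sum of positive integers (order ignored).
Examples: 6; 5 + 1; 4 + 2; 4 + 1 + 1; 3 + 3; ... (11 total)
p(6) = 11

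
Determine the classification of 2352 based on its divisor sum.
abundant

Proper divisors of 2352: sum = 1 + 2 + 3 + 4 + 6 + 7 + 8 + 12 + ... + 392 + 588 + 784 + 1176 (29 divisors) = 4716
Since 4716 > 2352, 2352 is abundant.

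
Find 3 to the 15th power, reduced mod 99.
45

Repeated squaring. Binary of 15 = 1111.
3^1 ≡ 3 (mod 99); 3^2 ≡ 9 (mod 99); 3^4 ≡ 81 (mod 99); 3^8 ≡ 27 (mod 99)
3^15 = 3^1 × 3^2 × 3^4 × 3^8 ≡ 45 (mod 99)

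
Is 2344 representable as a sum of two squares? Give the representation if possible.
30² + 38² (a=30, b=38)

Factorization: 2344 = 2^3 × 293
By Fermat: n is sum of two squares iff every prime p ≡ 3 (mod 4) appears to even power.
All primes ≡ 3 (mod 4) appear to even power.
Search a = 0, 1, 2, … for 2344 - a² a perfect square: first hit at a = 30: 2344 - 900 = 1444 = 38².
2344 = 30² + 38² = 900 + 1444 ✓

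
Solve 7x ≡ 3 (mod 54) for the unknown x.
x ≡ 39 (mod 54)

gcd(7, 54) = 1, which divides 3, so solutions exist.
Find 7^(-1) mod 54 by the extended Euclidean algorithm:
54 = 7 × 7 + 5  ⟹  5 = (1)·54 + (-7)·7
7 = 1 × 5 + 2  ⟹  2 = (-1)·54 + (8)·7
5 = 2 × 2 + 1  ⟹  1 = (3)·54 + (-23)·7
So (-23)·7 ≡ 1 (mod 54), i.e. 7^(-1) ≡ -23 ≡ 31 (mod 54).
x ≡ 31 × 3 = 93 ≡ 39 (mod 54).
Check: 7 × 39 = 273 ≡ 3 (mod 54).
Unique solution: x ≡ 39 (mod 54)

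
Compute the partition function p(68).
3087735

p(n) counts ways to write n as a sum of positive integers (order ignored).
Euler's pentagonal recurrence: p(k) = p(k-1) + p(k-2) - p(k-5) - p(k-7) + p(k-12) + p(k-15) - ... (offsets j(3j∓1)/2, signs ++--, p(0)=1, p(<0)=0).
DP table for k = 0..67: p(0)=1, p(1)=1, p(2)=2, p(3)=3, p(4)=5, p(5)=7, p(6)=11, p(7)=15, p(8)=22, p(9)=30, p(10)=42, p(11)=56, p(12)=77, p(13)=101, p(14)=135, p(15)=176, p(16)=231, p(17)=297, p(18)=385, p(19)=490, p(20)=627, p(21)=792, p(22)=1002, p(23)=1255, p(24)=1575, p(25)=1958, p(26)=2436, p(27)=3010, p(28)=3718, p(29)=4565, p(30)=5604, p(31)=6842, p(32)=8349, p(33)=10143, p(34)=12310, p(35)=14883, p(36)=17977, p(37)=21637, p(38)=26015, p(39)=31185, p(40)=37338, p(41)=44583, p(42)=53174, p(43)=63261, p(44)=75175, p(45)=89134, p(46)=105558, p(47)=124754, p(48)=147273, p(49)=173525, p(50)=204226, p(51)=239943, p(52)=281589, p(53)=329931, p(54)=386155, p(55)=451276, p(56)=526823, p(57)=614154, p(58)=715220, p(59)=831820, p(60)=966467, p(61)=1121505, p(62)=1300156, p(63)=1505499, p(64)=1741630, p(65)=2012558, p(66)=2323520, p(67)=2679689.
Final step: p(68) = p(67) + p(66) - p(63) - p(61) + p(56) + p(53) - p(46) - p(42) + p(33) + p(28) - p(17) - p(11)
= 2679689 + 2323520 - 1505499 - 1121505 + 526823 + 329931 - 105558 - 53174 + 10143 + 3718 - 297 - 56
= 3087735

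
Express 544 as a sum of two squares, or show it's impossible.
12² + 20² (a=12, b=20)

Factorization: 544 = 2^5 × 17
By Fermat: n is sum of two squares iff every prime p ≡ 3 (mod 4) appears to even power.
All primes ≡ 3 (mod 4) appear to even power.
Search a = 0, 1, 2, … for 544 - a² a perfect square: first hit at a = 12: 544 - 144 = 400 = 20².
544 = 12² + 20² = 144 + 400 ✓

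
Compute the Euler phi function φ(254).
126

254 = 2 × 127
φ(n) = n × ∏(1 - 1/p) for each prime p dividing n
φ(254) = 254 × (1 - 1/2) × (1 - 1/127) = 126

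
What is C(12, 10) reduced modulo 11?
0

Using Lucas' theorem:
Write n=12 and k=10 in base 11:
n in base 11: [1, 1]
k in base 11: [0, 10]
C(12,10) mod 11 = ∏ C(n_i, k_i) mod 11
Digit binomials (mod 11): C(1,0) = 1; C(1,10) = 0 (k_i > n_i)
Product: 1 × 0 = 0 ≡ 0 (mod 11)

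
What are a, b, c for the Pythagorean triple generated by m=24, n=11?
(455, 528, 697)

Euclid's formula: a = m² - n², b = 2mn, c = m² + n²
m = 24, n = 11
a = 24² - 11² = 576 - 121 = 455
b = 2 × 24 × 11 = 528
c = 24² + 11² = 576 + 121 = 697
Verification: 455² + 528² = 207025 + 278784 = 485809 = 697² ✓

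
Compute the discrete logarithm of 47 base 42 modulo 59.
39

Baby-step giant-step with step n = ⌈√59⌉ = 8.
Baby steps 42^j mod 59 (j:value) for j=0..7: 0:1, 1:42, 2:53, 3:43, 4:36, 5:37, 6:20, 7:14.
Giant-step multiplier: 42^(-8) ≡ 42^(58-8) = 42^50 ≡ 29 (mod 59).
Giant steps γ_i = 47·29^i mod 59: γ_0=47, γ_1=6, γ_2=56, γ_3=31, γ_4=14 (in table at j=7).
x = i·n + j = 4·8 + 7 = 39.
Check: 42^39 ≡ 47 (mod 59).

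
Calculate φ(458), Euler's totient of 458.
228

458 = 2 × 229
φ(n) = n × ∏(1 - 1/p) for each prime p dividing n
φ(458) = 458 × (1 - 1/2) × (1 - 1/229) = 228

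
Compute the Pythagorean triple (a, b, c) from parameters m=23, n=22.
(45, 1012, 1013)

Euclid's formula: a = m² - n², b = 2mn, c = m² + n²
m = 23, n = 22
a = 23² - 22² = 529 - 484 = 45
b = 2 × 23 × 22 = 1012
c = 23² + 22² = 529 + 484 = 1013
Verification: 45² + 1012² = 2025 + 1024144 = 1026169 = 1013² ✓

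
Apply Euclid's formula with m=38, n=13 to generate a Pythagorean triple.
(1275, 988, 1613)

Euclid's formula: a = m² - n², b = 2mn, c = m² + n²
m = 38, n = 13
a = 38² - 13² = 1444 - 169 = 1275
b = 2 × 38 × 13 = 988
c = 38² + 13² = 1444 + 169 = 1613
Verification: 1275² + 988² = 1625625 + 976144 = 2601769 = 1613² ✓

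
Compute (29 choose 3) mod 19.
6

Using Lucas' theorem:
Write n=29 and k=3 in base 19:
n in base 19: [1, 10]
k in base 19: [0, 3]
C(29,3) mod 19 = ∏ C(n_i, k_i) mod 19
Digit binomials (mod 19): C(1,0) = 1; C(10,3) = 120 ≡ 6
Product: 1 × 6 = 6 ≡ 6 (mod 19)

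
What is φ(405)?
216

405 = 3^4 × 5
φ(n) = n × ∏(1 - 1/p) for each prime p dividing n
φ(405) = 405 × (1 - 1/3) × (1 - 1/5) = 216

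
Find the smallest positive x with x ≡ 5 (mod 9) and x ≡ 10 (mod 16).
122

Using Chinese Remainder Theorem:
M = 9 × 16 = 144
M1 = 16, M2 = 9
y1 = 16^(-1) mod 9 = 4
y2 = 9^(-1) mod 16 = 9
x = (5×16×4 + 10×9×9) mod 144 = 122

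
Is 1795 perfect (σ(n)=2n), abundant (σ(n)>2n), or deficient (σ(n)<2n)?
deficient

Proper divisors of 1795: sum = 1 + 5 + 359 = 365
Since 365 < 1795, 1795 is deficient.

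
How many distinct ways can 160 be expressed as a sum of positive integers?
107438159466

p(n) counts ways to write n as a sum of positive integers (order ignored).
Euler's pentagonal recurrence: p(k) = p(k-1) + p(k-2) - p(k-5) - p(k-7) + p(k-12) + p(k-15) - ... (offsets j(3j∓1)/2, signs ++--, p(0)=1, p(<0)=0).
DP table for k = 0..159: p(0)=1, p(1)=1, p(2)=2, p(3)=3, p(4)=5, p(5)=7, p(6)=11, p(7)=15, p(8)=22, p(9)=30, p(10)=42, p(11)=56, p(12)=77, p(13)=101, p(14)=135, p(15)=176, p(16)=231, p(17)=297, p(18)=385, p(19)=490, p(20)=627, p(21)=792, p(22)=1002, p(23)=1255, p(24)=1575, p(25)=1958, p(26)=2436, p(27)=3010, p(28)=3718, p(29)=4565, p(30)=5604, p(31)=6842, p(32)=8349, p(33)=10143, p(34)=12310, p(35)=14883, p(36)=17977, p(37)=21637, p(38)=26015, p(39)=31185, p(40)=37338, p(41)=44583, p(42)=53174, p(43)=63261, p(44)=75175, p(45)=89134, p(46)=105558, p(47)=124754, p(48)=147273, p(49)=173525, p(50)=204226, p(51)=239943, p(52)=281589, p(53)=329931, p(54)=386155, p(55)=451276, p(56)=526823, p(57)=614154, p(58)=715220, p(59)=831820, p(60)=966467, p(61)=1121505, p(62)=1300156, p(63)=1505499, p(64)=1741630, p(65)=2012558, p(66)=2323520, p(67)=2679689, p(68)=3087735, p(69)=3554345, p(70)=4087968, p(71)=4697205, p(72)=5392783, p(73)=6185689, p(74)=7089500, p(75)=8118264, p(76)=9289091, p(77)=10619863, p(78)=12132164, p(79)=13848650, p(80)=15796476, p(81)=18004327, p(82)=20506255, p(83)=23338469, p(84)=26543660, p(85)=30167357, p(86)=34262962, p(87)=38887673, p(88)=44108109, p(89)=49995925, p(90)=56634173, p(91)=64112359, p(92)=72533807, p(93)=82010177, p(94)=92669720, p(95)=104651419, p(96)=118114304, p(97)=133230930, p(98)=150198136, p(99)=169229875, p(100)=190569292, p(101)=214481126, p(102)=241265379, p(103)=271248950, p(104)=304801365, p(105)=342325709, p(106)=384276336, p(107)=431149389, p(108)=483502844, p(109)=541946240, p(110)=607163746, p(111)=679903203, p(112)=761002156, p(113)=851376628, p(114)=952050665, p(115)=1064144451, p(116)=1188908248, p(117)=1327710076, p(118)=1482074143, p(119)=1653668665, p(120)=1844349560, p(121)=2056148051, p(122)=2291320912, p(123)=2552338241, p(124)=2841940500, p(125)=3163127352, p(126)=3519222692, p(127)=3913864295, p(128)=4351078600, p(129)=4835271870, p(130)=5371315400, p(131)=5964539504, p(132)=6620830889, p(133)=7346629512, p(134)=8149040695, p(135)=9035836076, p(136)=10015581680, p(137)=11097645016, p(138)=12292341831, p(139)=13610949895, p(140)=15065878135, p(141)=16670689208, p(142)=18440293320, p(143)=20390982757, p(144)=22540654445, p(145)=24908858009, p(146)=27517052599, p(147)=30388671978, p(148)=33549419497, p(149)=37027355200, p(150)=40853235313, p(151)=45060624582, p(152)=49686288421, p(153)=54770336324, p(154)=60356673280, p(155)=66493182097, p(156)=73232243759, p(157)=80630964769, p(158)=88751778802, p(159)=97662728555.
Final step: p(160) = p(159) + p(158) - p(155) - p(153) + p(148) + p(145) - p(138) - p(134) + p(125) + p(120) - p(109) - p(103) + p(90) + p(83) - p(68) - p(60) + p(43) + p(34) - p(15) - p(5)
= 97662728555 + 88751778802 - 66493182097 - 54770336324 + 33549419497 + 24908858009 - 12292341831 - 8149040695 + 3163127352 + 1844349560 - 541946240 - 271248950 + 56634173 + 23338469 - 3087735 - 966467 + 63261 + 12310 - 176 - 7
= 107438159466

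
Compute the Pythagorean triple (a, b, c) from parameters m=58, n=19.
(3003, 2204, 3725)

Euclid's formula: a = m² - n², b = 2mn, c = m² + n²
m = 58, n = 19
a = 58² - 19² = 3364 - 361 = 3003
b = 2 × 58 × 19 = 2204
c = 58² + 19² = 3364 + 361 = 3725
Verification: 3003² + 2204² = 9018009 + 4857616 = 13875625 = 3725² ✓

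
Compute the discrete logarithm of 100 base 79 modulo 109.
82

Baby-step giant-step with step n = ⌈√109⌉ = 11.
Baby steps 79^j mod 109 (j:value) for j=0..10: 0:1, 1:79, 2:28, 3:32, 4:21, 5:24, 6:43, 7:18, 8:5, 9:68, 10:31.
Giant-step multiplier: 79^(-11) ≡ 79^(108-11) = 79^97 ≡ 62 (mod 109).
Giant steps γ_i = 100·62^i mod 109: γ_0=100, γ_1=96, γ_2=66, γ_3=59, γ_4=61, γ_5=76, γ_6=25, γ_7=24 (in table at j=5).
x = i·n + j = 7·11 + 5 = 82.
Check: 79^82 ≡ 100 (mod 109).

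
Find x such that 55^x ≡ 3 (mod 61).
18

Baby-step giant-step with step n = ⌈√61⌉ = 8.
Baby steps 55^j mod 61 (j:value) for j=0..7: 0:1, 1:55, 2:36, 3:28, 4:15, 5:32, 6:52, 7:54.
Giant-step multiplier: 55^(-8) ≡ 55^(60-8) = 55^52 ≡ 16 (mod 61).
Giant steps γ_i = 3·16^i mod 61: γ_0=3, γ_1=48, γ_2=36 (in table at j=2).
x = i·n + j = 2·8 + 2 = 18.
Check: 55^18 ≡ 3 (mod 61).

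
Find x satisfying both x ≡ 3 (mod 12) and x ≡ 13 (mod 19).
51

Using Chinese Remainder Theorem:
M = 12 × 19 = 228
M1 = 19, M2 = 12
y1 = 19^(-1) mod 12 = 7
y2 = 12^(-1) mod 19 = 8
x = (3×19×7 + 13×12×8) mod 228 = 51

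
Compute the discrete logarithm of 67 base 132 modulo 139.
50

Baby-step giant-step with step n = ⌈√139⌉ = 12.
Baby steps 132^j mod 139 (j:value) for j=0..11: 0:1, 1:132, 2:49, 3:74, 4:38, 5:12, 6:55, 7:32, 8:54, 9:39, 10:5, 11:104.
Giant-step multiplier: 132^(-12) ≡ 132^(138-12) = 132^126 ≡ 80 (mod 139).
Giant steps γ_i = 67·80^i mod 139: γ_0=67, γ_1=78, γ_2=124, γ_3=51, γ_4=49 (in table at j=2).
x = i·n + j = 4·12 + 2 = 50.
Check: 132^50 ≡ 67 (mod 139).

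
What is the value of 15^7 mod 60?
15

Repeated squaring. Binary of 7 = 111.
15^1 ≡ 15 (mod 60); 15^2 ≡ 45 (mod 60); 15^4 ≡ 45 (mod 60)
15^7 = 15^1 × 15^2 × 15^4 ≡ 15 (mod 60)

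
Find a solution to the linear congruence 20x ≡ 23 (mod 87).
x ≡ 49 (mod 87)

gcd(20, 87) = 1, which divides 23, so solutions exist.
Find 20^(-1) mod 87 by the extended Euclidean algorithm:
87 = 4 × 20 + 7  ⟹  7 = (1)·87 + (-4)·20
20 = 2 × 7 + 6  ⟹  6 = (-2)·87 + (9)·20
7 = 1 × 6 + 1  ⟹  1 = (3)·87 + (-13)·20
So (-13)·20 ≡ 1 (mod 87), i.e. 20^(-1) ≡ -13 ≡ 74 (mod 87).
x ≡ 74 × 23 = 1702 ≡ 49 (mod 87).
Check: 20 × 49 = 980 ≡ 23 (mod 87).
Unique solution: x ≡ 49 (mod 87)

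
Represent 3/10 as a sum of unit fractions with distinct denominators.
1/4 + 1/20

Greedy algorithm:
3/10: ceiling(10/3) = 4, use 1/4
1/20: ceiling(20/1) = 20, use 1/20
Result: 3/10 = 1/4 + 1/20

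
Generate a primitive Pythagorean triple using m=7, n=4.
(33, 56, 65)

Euclid's formula: a = m² - n², b = 2mn, c = m² + n²
m = 7, n = 4
a = 7² - 4² = 49 - 16 = 33
b = 2 × 7 × 4 = 56
c = 7² + 4² = 49 + 16 = 65
Verification: 33² + 56² = 1089 + 3136 = 4225 = 65² ✓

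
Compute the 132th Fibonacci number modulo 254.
124

Matrix identity: Q^n = [[F_(n+1), F_n], [F_n, F_(n-1)]] with Q = [[1,1],[1,0]].
n = 132 = 10000100₂. Square-and-multiply, entries mod 254:
Q^1 = [[1,1],[1,0]]
Q^2 = (Q^1)² = [[2,1],[1,1]]
Q^4 = (Q^2)² = [[5,3],[3,2]]
Q^8 = (Q^4)² = [[34,21],[21,13]]
Q^16 = (Q^8)² = [[73,225],[225,102]]
Q^33 = (Q^16)²·Q = [[79,74],[74,5]]
Q^66 = (Q^33)² = [[33,120],[120,167]]
Q^132 = (Q^66)² = [[249,124],[124,125]]
F_132 mod 254 = Q^132[0][1] = 124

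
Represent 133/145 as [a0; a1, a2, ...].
[0; 1, 11, 12]

Euclidean algorithm steps:
133 = 0 × 145 + 133
145 = 1 × 133 + 12
133 = 11 × 12 + 1
12 = 12 × 1 + 0
Continued fraction: [0; 1, 11, 12]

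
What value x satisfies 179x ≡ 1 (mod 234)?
17

gcd(179, 234) = 1, so the inverse exists.
Extended Euclidean algorithm on (234, 179):
234 = 1 × 179 + 55  ⟹  55 = (1)·234 + (-1)·179
179 = 3 × 55 + 14  ⟹  14 = (-3)·234 + (4)·179
55 = 3 × 14 + 13  ⟹  13 = (10)·234 + (-13)·179
14 = 1 × 13 + 1  ⟹  1 = (-13)·234 + (17)·179
So (17)·179 ≡ 1 (mod 234), i.e. 179^(-1) ≡ 17 (mod 234).
Check: 179 × 17 = 3043 ≡ 1 (mod 234)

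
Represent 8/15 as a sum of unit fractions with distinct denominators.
1/2 + 1/30

Greedy algorithm:
8/15: ceiling(15/8) = 2, use 1/2
1/30: ceiling(30/1) = 30, use 1/30
Result: 8/15 = 1/2 + 1/30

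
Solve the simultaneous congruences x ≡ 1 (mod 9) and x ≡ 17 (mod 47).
64

Using Chinese Remainder Theorem:
M = 9 × 47 = 423
M1 = 47, M2 = 9
y1 = 47^(-1) mod 9 = 5
y2 = 9^(-1) mod 47 = 21
x = (1×47×5 + 17×9×21) mod 423 = 64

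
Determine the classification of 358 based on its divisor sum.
deficient

Proper divisors of 358: sum = 1 + 2 + 179 = 182
Since 182 < 358, 358 is deficient.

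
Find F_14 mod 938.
377

Matrix identity: Q^n = [[F_(n+1), F_n], [F_n, F_(n-1)]] with Q = [[1,1],[1,0]].
n = 14 = 1110₂. Square-and-multiply, entries mod 938:
Q^1 = [[1,1],[1,0]]
Q^3 = (Q^1)²·Q = [[3,2],[2,1]]
Q^7 = (Q^3)²·Q = [[21,13],[13,8]]
Q^14 = (Q^7)² = [[610,377],[377,233]]
F_14 mod 938 = Q^14[0][1] = 377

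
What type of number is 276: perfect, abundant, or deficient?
abundant

Proper divisors of 276: sum = 1 + 2 + 3 + 4 + 6 + 12 + 23 + 46 + 69 + 92 + 138 = 396
Since 396 > 276, 276 is abundant.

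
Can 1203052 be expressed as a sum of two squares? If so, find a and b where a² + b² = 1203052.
Not possible

Factorization: 1203052 = 2^2 × 67^3
By Fermat: n is sum of two squares iff every prime p ≡ 3 (mod 4) appears to even power.
Prime(s) ≡ 3 (mod 4) with odd exponent: [(67, 3)]
Therefore 1203052 cannot be expressed as a² + b².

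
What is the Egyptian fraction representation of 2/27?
1/14 + 1/378

Greedy algorithm:
2/27: ceiling(27/2) = 14, use 1/14
1/378: ceiling(378/1) = 378, use 1/378
Result: 2/27 = 1/14 + 1/378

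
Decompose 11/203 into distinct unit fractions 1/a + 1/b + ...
1/19 + 1/643 + 1/2480051

Greedy algorithm:
11/203: ceiling(203/11) = 19, use 1/19
6/3857: ceiling(3857/6) = 643, use 1/643
1/2480051: ceiling(2480051/1) = 2480051, use 1/2480051
Result: 11/203 = 1/19 + 1/643 + 1/2480051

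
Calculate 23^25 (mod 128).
87

Repeated squaring. Binary of 25 = 11001.
23^1 ≡ 23 (mod 128); 23^2 ≡ 17 (mod 128); 23^4 ≡ 33 (mod 128); 23^8 ≡ 65 (mod 128); 23^16 ≡ 1 (mod 128)
23^25 = 23^1 × 23^8 × 23^16 ≡ 87 (mod 128)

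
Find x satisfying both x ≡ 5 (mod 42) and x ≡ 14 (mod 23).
635

Using Chinese Remainder Theorem:
M = 42 × 23 = 966
M1 = 23, M2 = 42
y1 = 23^(-1) mod 42 = 11
y2 = 42^(-1) mod 23 = 17
x = (5×23×11 + 14×42×17) mod 966 = 635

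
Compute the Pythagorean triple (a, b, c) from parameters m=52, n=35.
(1479, 3640, 3929)

Euclid's formula: a = m² - n², b = 2mn, c = m² + n²
m = 52, n = 35
a = 52² - 35² = 2704 - 1225 = 1479
b = 2 × 52 × 35 = 3640
c = 52² + 35² = 2704 + 1225 = 3929
Verification: 1479² + 3640² = 2187441 + 13249600 = 15437041 = 3929² ✓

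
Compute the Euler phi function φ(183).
120

183 = 3 × 61
φ(n) = n × ∏(1 - 1/p) for each prime p dividing n
φ(183) = 183 × (1 - 1/3) × (1 - 1/61) = 120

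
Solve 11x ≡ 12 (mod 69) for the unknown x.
x ≡ 45 (mod 69)

gcd(11, 69) = 1, which divides 12, so solutions exist.
Find 11^(-1) mod 69 by the extended Euclidean algorithm:
69 = 6 × 11 + 3  ⟹  3 = (1)·69 + (-6)·11
11 = 3 × 3 + 2  ⟹  2 = (-3)·69 + (19)·11
3 = 1 × 2 + 1  ⟹  1 = (4)·69 + (-25)·11
So (-25)·11 ≡ 1 (mod 69), i.e. 11^(-1) ≡ -25 ≡ 44 (mod 69).
x ≡ 44 × 12 = 528 ≡ 45 (mod 69).
Check: 11 × 45 = 495 ≡ 12 (mod 69).
Unique solution: x ≡ 45 (mod 69)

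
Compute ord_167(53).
166

167 is prime, so ord(53) divides φ(167) = 166.
Divisors of 166: 1, 2, 83, 166.
Repeated squaring: 53^1 ≡ 53, 53^2 ≡ 137, 53^4 ≡ 65, 53^8 ≡ 50, 53^16 ≡ 162, 53^32 ≡ 25, 53^64 ≡ 124, 53^128 ≡ 12 (mod 167).
Test 53^d mod 167 for each divisor d in increasing order:
53^1 ≡ 53
53^2 ≡ 137
53^83 = 53^64·53^16·53^2·53^1 ≡ 166
53^166 = 53^128·53^32·53^4·53^2 ≡ 1  ← first divisor giving 1
The order is 166.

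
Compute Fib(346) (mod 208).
55

Matrix identity: Q^n = [[F_(n+1), F_n], [F_n, F_(n-1)]] with Q = [[1,1],[1,0]].
n = 346 = 101011010₂. Square-and-multiply, entries mod 208:
Q^1 = [[1,1],[1,0]]
Q^2 = (Q^1)² = [[2,1],[1,1]]
Q^5 = (Q^2)²·Q = [[8,5],[5,3]]
Q^10 = (Q^5)² = [[89,55],[55,34]]
Q^21 = (Q^10)²·Q = [[31,130],[130,109]]
Q^43 = (Q^21)²·Q = [[77,181],[181,104]]
Q^86 = (Q^43)² = [[2,105],[105,105]]
Q^173 = (Q^86)²·Q = [[8,5],[5,3]]
Q^346 = (Q^173)² = [[89,55],[55,34]]
F_346 mod 208 = Q^346[0][1] = 55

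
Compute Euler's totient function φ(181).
180

181 = 181
φ(n) = n × ∏(1 - 1/p) for each prime p dividing n
φ(181) = 181 × (1 - 1/181) = 180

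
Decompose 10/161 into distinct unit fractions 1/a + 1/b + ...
1/17 + 1/305 + 1/104349 + 1/12444139995

Greedy algorithm:
10/161: ceiling(161/10) = 17, use 1/17
9/2737: ceiling(2737/9) = 305, use 1/305
8/834785: ceiling(834785/8) = 104349, use 1/104349
1/12444139995: ceiling(12444139995/1) = 12444139995, use 1/12444139995
Result: 10/161 = 1/17 + 1/305 + 1/104349 + 1/12444139995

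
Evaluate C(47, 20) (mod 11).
0

Using Lucas' theorem:
Write n=47 and k=20 in base 11:
n in base 11: [4, 3]
k in base 11: [1, 9]
C(47,20) mod 11 = ∏ C(n_i, k_i) mod 11
Digit binomials (mod 11): C(4,1) = 4; C(3,9) = 0 (k_i > n_i)
Product: 4 × 0 = 0 ≡ 0 (mod 11)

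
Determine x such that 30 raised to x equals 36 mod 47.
22

Baby-step giant-step with step n = ⌈√47⌉ = 7.
Baby steps 30^j mod 47 (j:value) for j=0..6: 0:1, 1:30, 2:7, 3:22, 4:2, 5:13, 6:14.
Giant-step multiplier: 30^(-7) ≡ 30^(46-7) = 30^39 ≡ 31 (mod 47).
Giant steps γ_i = 36·31^i mod 47: γ_0=36, γ_1=35, γ_2=4, γ_3=30 (in table at j=1).
x = i·n + j = 3·7 + 1 = 22.
Check: 30^22 ≡ 36 (mod 47).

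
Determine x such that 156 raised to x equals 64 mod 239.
36

Baby-step giant-step with step n = ⌈√239⌉ = 16.
Baby steps 156^j mod 239 (j:value) for j=0..15: 0:1, 1:156, 2:197, 3:140, 4:91, 5:95, 6:2, 7:73, 8:155, 9:41, 10:182, 11:190, 12:4, 13:146, 14:71, 15:82.
Giant-step multiplier: 156^(-16) ≡ 156^(238-16) = 156^222 ≡ 174 (mod 239).
Giant steps γ_i = 64·174^i mod 239: γ_0=64, γ_1=142, γ_2=91 (in table at j=4).
x = i·n + j = 2·16 + 4 = 36.
Check: 156^36 ≡ 64 (mod 239).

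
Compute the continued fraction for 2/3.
[0; 1, 2]

Euclidean algorithm steps:
2 = 0 × 3 + 2
3 = 1 × 2 + 1
2 = 2 × 1 + 0
Continued fraction: [0; 1, 2]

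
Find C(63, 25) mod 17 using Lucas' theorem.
6

Using Lucas' theorem:
Write n=63 and k=25 in base 17:
n in base 17: [3, 12]
k in base 17: [1, 8]
C(63,25) mod 17 = ∏ C(n_i, k_i) mod 17
Digit binomials (mod 17): C(3,1) = 3; C(12,8) = 495 ≡ 2
Product: 3 × 2 = 6 ≡ 6 (mod 17)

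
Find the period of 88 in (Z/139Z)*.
138

139 is prime, so ord(88) divides φ(139) = 138.
Divisors of 138: 1, 2, 3, 6, 23, 46, 69, 138.
Repeated squaring: 88^1 ≡ 88, 88^2 ≡ 99, 88^4 ≡ 71, 88^8 ≡ 37, 88^16 ≡ 118, 88^32 ≡ 24, 88^64 ≡ 20, 88^128 ≡ 122 (mod 139).
Test 88^d mod 139 for each divisor d in increasing order:
88^1 ≡ 88
88^2 ≡ 99
88^3 = 88^2·88^1 ≡ 94
88^6 = 88^4·88^2 ≡ 79
88^23 = 88^16·88^4·88^2·88^1 ≡ 97
88^46 = 88^32·88^8·88^4·88^2 ≡ 96
88^69 = 88^64·88^4·88^1 ≡ 138
88^138 = 88^128·88^8·88^2 ≡ 1  ← first divisor giving 1
The order is 138.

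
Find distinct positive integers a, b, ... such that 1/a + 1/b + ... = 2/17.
1/9 + 1/153

Greedy algorithm:
2/17: ceiling(17/2) = 9, use 1/9
1/153: ceiling(153/1) = 153, use 1/153
Result: 2/17 = 1/9 + 1/153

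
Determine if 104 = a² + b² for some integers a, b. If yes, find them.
2² + 10² (a=2, b=10)

Factorization: 104 = 2^3 × 13
By Fermat: n is sum of two squares iff every prime p ≡ 3 (mod 4) appears to even power.
All primes ≡ 3 (mod 4) appear to even power.
Search a = 0, 1, 2, … for 104 - a² a perfect square: first hit at a = 2: 104 - 4 = 100 = 10².
104 = 2² + 10² = 4 + 100 ✓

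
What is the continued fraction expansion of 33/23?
[1; 2, 3, 3]

Euclidean algorithm steps:
33 = 1 × 23 + 10
23 = 2 × 10 + 3
10 = 3 × 3 + 1
3 = 3 × 1 + 0
Continued fraction: [1; 2, 3, 3]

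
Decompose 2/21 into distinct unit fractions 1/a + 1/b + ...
1/11 + 1/231

Greedy algorithm:
2/21: ceiling(21/2) = 11, use 1/11
1/231: ceiling(231/1) = 231, use 1/231
Result: 2/21 = 1/11 + 1/231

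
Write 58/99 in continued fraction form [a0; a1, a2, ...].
[0; 1, 1, 2, 2, 2, 3]

Euclidean algorithm steps:
58 = 0 × 99 + 58
99 = 1 × 58 + 41
58 = 1 × 41 + 17
41 = 2 × 17 + 7
17 = 2 × 7 + 3
7 = 2 × 3 + 1
3 = 3 × 1 + 0
Continued fraction: [0; 1, 1, 2, 2, 2, 3]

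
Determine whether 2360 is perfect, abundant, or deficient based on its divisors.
abundant

Proper divisors of 2360: sum = 1 + 2 + 4 + 5 + 8 + 10 + 20 + 40 + 59 + 118 + 236 + 295 + 472 + 590 + 1180 = 3040
Since 3040 > 2360, 2360 is abundant.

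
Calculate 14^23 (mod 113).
2

Repeated squaring. Binary of 23 = 10111.
14^1 ≡ 14 (mod 113); 14^2 ≡ 83 (mod 113); 14^4 ≡ 109 (mod 113); 14^8 ≡ 16 (mod 113); 14^16 ≡ 30 (mod 113)
14^23 = 14^1 × 14^2 × 14^4 × 14^16 ≡ 2 (mod 113)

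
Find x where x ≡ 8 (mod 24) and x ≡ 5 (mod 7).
152

Using Chinese Remainder Theorem:
M = 24 × 7 = 168
M1 = 7, M2 = 24
y1 = 7^(-1) mod 24 = 7
y2 = 24^(-1) mod 7 = 5
x = (8×7×7 + 5×24×5) mod 168 = 152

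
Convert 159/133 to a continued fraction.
[1; 5, 8, 1, 2]

Euclidean algorithm steps:
159 = 1 × 133 + 26
133 = 5 × 26 + 3
26 = 8 × 3 + 2
3 = 1 × 2 + 1
2 = 2 × 1 + 0
Continued fraction: [1; 5, 8, 1, 2]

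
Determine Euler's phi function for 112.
48

112 = 2^4 × 7
φ(n) = n × ∏(1 - 1/p) for each prime p dividing n
φ(112) = 112 × (1 - 1/2) × (1 - 1/7) = 48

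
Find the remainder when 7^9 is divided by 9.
1

Repeated squaring. Binary of 9 = 1001.
7^1 ≡ 7 (mod 9); 7^2 ≡ 4 (mod 9); 7^4 ≡ 7 (mod 9); 7^8 ≡ 4 (mod 9)
7^9 = 7^1 × 7^8 ≡ 1 (mod 9)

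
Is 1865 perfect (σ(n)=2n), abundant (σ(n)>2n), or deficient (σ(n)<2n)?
deficient

Proper divisors of 1865: sum = 1 + 5 + 373 = 379
Since 379 < 1865, 1865 is deficient.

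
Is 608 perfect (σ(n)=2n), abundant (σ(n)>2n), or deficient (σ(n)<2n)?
abundant

Proper divisors of 608: sum = 1 + 2 + 4 + 8 + 16 + 19 + 32 + 38 + 76 + 152 + 304 = 652
Since 652 > 608, 608 is abundant.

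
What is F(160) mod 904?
699

Matrix identity: Q^n = [[F_(n+1), F_n], [F_n, F_(n-1)]] with Q = [[1,1],[1,0]].
n = 160 = 10100000₂. Square-and-multiply, entries mod 904:
Q^1 = [[1,1],[1,0]]
Q^2 = (Q^1)² = [[2,1],[1,1]]
Q^5 = (Q^2)²·Q = [[8,5],[5,3]]
Q^10 = (Q^5)² = [[89,55],[55,34]]
Q^20 = (Q^10)² = [[98,437],[437,565]]
Q^40 = (Q^20)² = [[789,451],[451,338]]
Q^80 = (Q^40)² = [[570,229],[229,341]]
Q^160 = (Q^80)² = [[373,699],[699,578]]
F_160 mod 904 = Q^160[0][1] = 699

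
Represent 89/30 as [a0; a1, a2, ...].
[2; 1, 29]

Euclidean algorithm steps:
89 = 2 × 30 + 29
30 = 1 × 29 + 1
29 = 29 × 1 + 0
Continued fraction: [2; 1, 29]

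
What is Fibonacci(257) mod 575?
562

Matrix identity: Q^n = [[F_(n+1), F_n], [F_n, F_(n-1)]] with Q = [[1,1],[1,0]].
n = 257 = 100000001₂. Square-and-multiply, entries mod 575:
Q^1 = [[1,1],[1,0]]
Q^2 = (Q^1)² = [[2,1],[1,1]]
Q^4 = (Q^2)² = [[5,3],[3,2]]
Q^8 = (Q^4)² = [[34,21],[21,13]]
Q^16 = (Q^8)² = [[447,412],[412,35]]
Q^32 = (Q^16)² = [[403,209],[209,194]]
Q^64 = (Q^32)² = [[240,573],[573,242]]
Q^128 = (Q^64)² = [[104,186],[186,493]]
Q^257 = (Q^128)²·Q = [[54,562],[562,67]]
F_257 mod 575 = Q^257[0][1] = 562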